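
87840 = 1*87840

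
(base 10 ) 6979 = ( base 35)5oe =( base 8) 15503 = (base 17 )1729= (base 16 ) 1b43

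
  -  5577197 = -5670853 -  -93656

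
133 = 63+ 70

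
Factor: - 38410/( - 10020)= 23/6 = 2^(-1)*3^( - 1)*23^1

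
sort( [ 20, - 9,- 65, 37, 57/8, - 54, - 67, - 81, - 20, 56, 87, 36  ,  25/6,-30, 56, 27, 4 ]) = [ -81,-67, - 65, - 54,  -  30, - 20, - 9, 4, 25/6,57/8 , 20,27, 36, 37,56, 56, 87 ]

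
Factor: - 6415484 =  - 2^2*1603871^1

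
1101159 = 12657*87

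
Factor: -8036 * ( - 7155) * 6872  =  2^5*3^3*5^1*7^2*41^1*53^1*859^1 = 395123369760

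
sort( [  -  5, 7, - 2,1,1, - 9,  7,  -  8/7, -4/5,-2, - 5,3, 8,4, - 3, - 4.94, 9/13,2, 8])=[ - 9, - 5,- 5, - 4.94, -3,-2, - 2, - 8/7,-4/5,9/13,1,1,2, 3 , 4, 7,7,8, 8 ]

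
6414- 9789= - 3375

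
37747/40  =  943+27/40  =  943.67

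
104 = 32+72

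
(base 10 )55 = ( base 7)106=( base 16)37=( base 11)50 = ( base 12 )47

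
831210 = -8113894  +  8945104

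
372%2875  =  372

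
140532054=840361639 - 699829585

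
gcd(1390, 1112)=278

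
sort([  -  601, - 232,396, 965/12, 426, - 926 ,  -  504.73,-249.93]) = [ - 926,-601, -504.73,  -  249.93 , - 232, 965/12 , 396,426]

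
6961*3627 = 25247547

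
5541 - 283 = 5258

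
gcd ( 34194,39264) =6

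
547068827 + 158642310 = 705711137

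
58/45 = 58/45 = 1.29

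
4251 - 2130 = 2121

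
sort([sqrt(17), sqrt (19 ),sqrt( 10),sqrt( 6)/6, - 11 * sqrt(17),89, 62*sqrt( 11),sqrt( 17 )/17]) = [ - 11 * sqrt (17 ),sqrt( 17) /17, sqrt( 6)/6,  sqrt (10), sqrt(17 ) , sqrt (19),89,62*sqrt (11) ] 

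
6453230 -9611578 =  - 3158348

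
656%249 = 158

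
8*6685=53480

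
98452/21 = 98452/21 =4688.19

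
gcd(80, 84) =4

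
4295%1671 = 953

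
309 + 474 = 783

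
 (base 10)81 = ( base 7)144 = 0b1010001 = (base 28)2p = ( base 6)213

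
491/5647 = 491/5647 =0.09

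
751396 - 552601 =198795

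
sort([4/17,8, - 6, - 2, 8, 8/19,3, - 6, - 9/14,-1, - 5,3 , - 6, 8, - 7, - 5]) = [ -7, - 6, - 6, - 6 , - 5, -5, - 2, - 1, - 9/14,  4/17,8/19 , 3,3,8, 8,8]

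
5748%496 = 292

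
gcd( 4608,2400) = 96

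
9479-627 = 8852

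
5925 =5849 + 76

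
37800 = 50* 756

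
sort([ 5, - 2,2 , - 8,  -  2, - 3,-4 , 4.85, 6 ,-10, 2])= [ - 10 , -8,  -  4,  -  3 ,- 2 , - 2,2 , 2,4.85,  5, 6]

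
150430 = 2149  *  70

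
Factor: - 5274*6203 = -2^1 * 3^2*293^1*6203^1=- 32714622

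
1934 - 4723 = - 2789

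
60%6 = 0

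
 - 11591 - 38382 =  - 49973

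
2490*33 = 82170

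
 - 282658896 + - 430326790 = - 712985686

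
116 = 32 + 84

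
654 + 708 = 1362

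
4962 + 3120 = 8082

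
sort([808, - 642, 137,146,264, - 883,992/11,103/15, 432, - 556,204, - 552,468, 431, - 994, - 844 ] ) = [-994, - 883,- 844, - 642, - 556, - 552,103/15,992/11,137, 146 , 204, 264,431, 432 , 468,808]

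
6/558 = 1/93 = 0.01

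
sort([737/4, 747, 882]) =[ 737/4, 747, 882]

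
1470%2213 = 1470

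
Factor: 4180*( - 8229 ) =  - 34397220= -  2^2*3^1*5^1*11^1*13^1*19^1 * 211^1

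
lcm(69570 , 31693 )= 2852370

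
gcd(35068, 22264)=44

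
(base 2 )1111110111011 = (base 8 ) 17673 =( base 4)1332323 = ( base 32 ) 7tr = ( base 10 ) 8123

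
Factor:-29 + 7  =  - 22 = -2^1 *11^1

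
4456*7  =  31192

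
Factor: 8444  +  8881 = 17325 = 3^2*5^2 * 7^1*11^1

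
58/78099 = 58/78099 = 0.00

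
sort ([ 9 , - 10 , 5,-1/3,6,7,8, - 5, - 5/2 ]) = [ - 10, - 5, - 5/2, - 1/3, 5, 6 , 7 , 8, 9]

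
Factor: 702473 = 263^1*2671^1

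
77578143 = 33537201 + 44040942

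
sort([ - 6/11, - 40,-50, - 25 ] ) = [ - 50, - 40, - 25, - 6/11]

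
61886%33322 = 28564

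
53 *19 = 1007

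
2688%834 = 186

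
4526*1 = 4526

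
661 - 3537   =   - 2876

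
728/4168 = 91/521  =  0.17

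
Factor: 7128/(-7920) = -2^ (-1 )*3^2*5^( - 1 )=-9/10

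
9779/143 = 889/13 = 68.38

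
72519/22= 3296 + 7/22 = 3296.32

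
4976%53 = 47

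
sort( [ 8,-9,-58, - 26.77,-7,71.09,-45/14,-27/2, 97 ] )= [ - 58, - 26.77,-27/2,  -  9, - 7,-45/14,8,71.09, 97]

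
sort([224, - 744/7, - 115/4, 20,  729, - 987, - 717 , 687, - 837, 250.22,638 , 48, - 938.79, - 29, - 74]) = [ - 987, - 938.79, - 837, - 717, - 744/7, - 74, - 29, - 115/4,20, 48,224, 250.22, 638,687, 729] 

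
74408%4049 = 1526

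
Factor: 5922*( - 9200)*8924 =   -  2^7*3^2*5^2 * 7^1*23^2*47^1*97^1  =  - 486200937600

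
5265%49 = 22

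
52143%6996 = 3171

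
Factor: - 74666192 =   -  2^4*4666637^1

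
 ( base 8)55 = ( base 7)63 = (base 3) 1200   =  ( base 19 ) 27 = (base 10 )45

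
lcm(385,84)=4620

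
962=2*481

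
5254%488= 374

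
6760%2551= 1658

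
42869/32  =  1339+21/32 = 1339.66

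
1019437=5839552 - 4820115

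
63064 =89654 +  - 26590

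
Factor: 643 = 643^1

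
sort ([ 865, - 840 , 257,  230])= [ - 840,230,257,865]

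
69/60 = 23/20 = 1.15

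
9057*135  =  1222695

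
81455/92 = 885 + 35/92 =885.38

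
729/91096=729/91096 = 0.01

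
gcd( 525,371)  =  7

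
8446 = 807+7639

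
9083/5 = 1816 + 3/5=1816.60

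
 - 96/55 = -96/55 = - 1.75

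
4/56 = 1/14 = 0.07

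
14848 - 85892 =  - 71044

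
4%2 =0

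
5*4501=22505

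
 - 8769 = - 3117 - 5652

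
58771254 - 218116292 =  - 159345038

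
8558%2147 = 2117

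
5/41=5/41=0.12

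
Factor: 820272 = 2^4 * 3^1*23^1*743^1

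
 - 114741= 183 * (  -  627 ) 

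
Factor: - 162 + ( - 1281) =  -1443  =  - 3^1*13^1*37^1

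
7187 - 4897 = 2290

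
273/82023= 91/27341 =0.00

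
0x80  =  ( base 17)79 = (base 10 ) 128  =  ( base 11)107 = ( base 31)44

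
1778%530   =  188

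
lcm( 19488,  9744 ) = 19488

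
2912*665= 1936480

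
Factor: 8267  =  7^1*1181^1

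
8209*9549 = 78387741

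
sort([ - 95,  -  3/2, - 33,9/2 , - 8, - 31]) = [ - 95, - 33, - 31, - 8,-3/2 , 9/2 ]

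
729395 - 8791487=-8062092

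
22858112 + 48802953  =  71661065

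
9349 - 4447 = 4902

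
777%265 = 247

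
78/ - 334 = -1+128/167 = - 0.23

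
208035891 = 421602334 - 213566443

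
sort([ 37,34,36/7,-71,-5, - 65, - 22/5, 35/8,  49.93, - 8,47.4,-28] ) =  [- 71,-65, - 28, - 8, - 5, -22/5, 35/8,  36/7, 34, 37,47.4, 49.93]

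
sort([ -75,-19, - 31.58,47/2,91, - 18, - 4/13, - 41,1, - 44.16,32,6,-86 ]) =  [ - 86, - 75, - 44.16, -41,-31.58, - 19, - 18, - 4/13,1,6,47/2, 32, 91] 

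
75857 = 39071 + 36786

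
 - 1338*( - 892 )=1193496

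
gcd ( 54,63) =9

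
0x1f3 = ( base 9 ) 614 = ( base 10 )499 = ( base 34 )EN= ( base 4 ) 13303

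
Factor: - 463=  - 463^1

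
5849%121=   41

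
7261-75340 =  - 68079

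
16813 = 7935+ 8878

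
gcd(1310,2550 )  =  10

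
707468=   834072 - 126604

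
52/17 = 3 + 1/17 = 3.06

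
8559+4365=12924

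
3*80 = 240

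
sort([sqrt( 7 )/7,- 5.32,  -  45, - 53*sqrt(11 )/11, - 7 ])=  [ - 45,-53*sqrt(11)/11 , - 7,-5.32, sqrt( 7) /7]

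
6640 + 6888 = 13528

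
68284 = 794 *86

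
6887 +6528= 13415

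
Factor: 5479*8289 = 45415431 = 3^3 *307^1*5479^1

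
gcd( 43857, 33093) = 9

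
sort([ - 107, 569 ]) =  [ - 107,569 ] 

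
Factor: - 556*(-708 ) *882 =347197536 = 2^5*3^3*7^2*59^1*139^1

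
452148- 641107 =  - 188959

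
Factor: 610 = 2^1*5^1*61^1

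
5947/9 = 5947/9 = 660.78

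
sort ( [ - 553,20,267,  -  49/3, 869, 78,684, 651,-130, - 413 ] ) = [ - 553,-413,- 130, - 49/3,20, 78, 267, 651, 684, 869 ]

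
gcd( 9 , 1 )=1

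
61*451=27511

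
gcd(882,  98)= 98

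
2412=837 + 1575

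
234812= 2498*94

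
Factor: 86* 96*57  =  470592 = 2^6*3^2* 19^1*43^1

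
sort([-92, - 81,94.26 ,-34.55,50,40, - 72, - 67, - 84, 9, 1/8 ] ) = [ - 92,-84, - 81,  -  72,-67,- 34.55 , 1/8,9, 40, 50,94.26]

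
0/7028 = 0  =  0.00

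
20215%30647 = 20215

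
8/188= 2/47=0.04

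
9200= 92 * 100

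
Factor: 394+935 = 3^1*443^1 = 1329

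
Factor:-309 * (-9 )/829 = 2781/829  =  3^3*103^1*829^(-1 ) 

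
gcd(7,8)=1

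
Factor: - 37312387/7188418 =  - 2^( - 1)*7^1*233^1*919^( - 1 )*3911^( - 1)*22877^1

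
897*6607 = 5926479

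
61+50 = 111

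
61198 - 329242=-268044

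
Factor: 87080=2^3 *5^1*7^1 * 311^1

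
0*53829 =0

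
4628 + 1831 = 6459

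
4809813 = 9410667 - 4600854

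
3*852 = 2556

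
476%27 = 17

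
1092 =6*182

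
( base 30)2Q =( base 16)56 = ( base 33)2k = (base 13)68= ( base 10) 86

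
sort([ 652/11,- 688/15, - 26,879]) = [ - 688/15, - 26,652/11, 879]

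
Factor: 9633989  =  9633989^1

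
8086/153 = 8086/153 = 52.85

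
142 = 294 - 152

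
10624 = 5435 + 5189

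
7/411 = 7/411 = 0.02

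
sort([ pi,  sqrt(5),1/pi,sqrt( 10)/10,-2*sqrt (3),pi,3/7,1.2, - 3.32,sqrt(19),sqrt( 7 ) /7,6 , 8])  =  [ -2*sqrt( 3 ), - 3.32,sqrt( 10)/10,  1/pi,sqrt( 7 ) /7,3/7,1.2 , sqrt( 5 ),pi,pi,sqrt( 19 ) , 6,8 ] 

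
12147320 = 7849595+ 4297725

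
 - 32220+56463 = 24243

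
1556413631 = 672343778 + 884069853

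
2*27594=55188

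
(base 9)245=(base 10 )203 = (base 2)11001011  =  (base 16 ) cb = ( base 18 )B5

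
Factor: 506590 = 2^1*5^1* 7^1*7237^1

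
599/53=11 + 16/53= 11.30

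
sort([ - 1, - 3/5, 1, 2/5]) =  [-1, - 3/5,2/5, 1 ]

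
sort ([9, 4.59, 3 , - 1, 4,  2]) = [-1, 2, 3,4,4.59, 9]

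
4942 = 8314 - 3372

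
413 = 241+172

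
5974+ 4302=10276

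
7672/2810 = 3836/1405 =2.73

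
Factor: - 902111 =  -7^1*128873^1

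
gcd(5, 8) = 1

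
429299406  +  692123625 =1121423031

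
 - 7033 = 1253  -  8286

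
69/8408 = 69/8408= 0.01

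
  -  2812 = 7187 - 9999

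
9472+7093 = 16565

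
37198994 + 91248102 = 128447096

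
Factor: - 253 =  - 11^1*23^1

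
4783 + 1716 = 6499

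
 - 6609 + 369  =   - 6240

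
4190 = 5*838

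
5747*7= 40229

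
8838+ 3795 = 12633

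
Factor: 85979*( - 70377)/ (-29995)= 6050944083/29995 = 3^1*5^(-1)*7^ ( - 1)*127^1*677^1 *857^( - 1)*23459^1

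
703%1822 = 703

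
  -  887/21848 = -887/21848 = - 0.04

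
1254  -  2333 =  - 1079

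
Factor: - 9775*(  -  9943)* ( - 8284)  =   - 2^2* 5^2*17^1*19^1*23^1*61^1*109^1 *163^1 = - 805145362300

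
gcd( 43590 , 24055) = 5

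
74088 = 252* 294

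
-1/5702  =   - 1 + 5701/5702 = - 0.00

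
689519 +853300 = 1542819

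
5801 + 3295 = 9096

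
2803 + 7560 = 10363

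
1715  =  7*245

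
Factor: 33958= 2^1*16979^1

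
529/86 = 6 + 13/86 = 6.15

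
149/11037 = 149/11037 = 0.01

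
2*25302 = 50604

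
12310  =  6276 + 6034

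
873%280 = 33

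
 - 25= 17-42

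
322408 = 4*80602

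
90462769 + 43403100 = 133865869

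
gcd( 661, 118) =1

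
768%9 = 3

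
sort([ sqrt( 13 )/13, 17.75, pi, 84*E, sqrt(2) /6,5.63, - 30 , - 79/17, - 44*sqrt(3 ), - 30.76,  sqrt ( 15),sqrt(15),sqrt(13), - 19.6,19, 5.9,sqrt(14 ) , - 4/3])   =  [ -44*sqrt( 3), - 30.76  , - 30 , - 19.6 ,-79/17,-4/3 , sqrt(2 )/6, sqrt( 13)/13,  pi,sqrt(13),sqrt(14 ),sqrt(15 ),  sqrt( 15 ), 5.63, 5.9, 17.75 , 19,84*E]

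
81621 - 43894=37727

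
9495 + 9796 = 19291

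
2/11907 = 2/11907 = 0.00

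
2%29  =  2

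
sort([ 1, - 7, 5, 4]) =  [-7,  1, 4,5 ]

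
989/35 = 28 + 9/35 = 28.26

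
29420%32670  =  29420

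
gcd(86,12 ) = 2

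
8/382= 4/191 = 0.02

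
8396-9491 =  - 1095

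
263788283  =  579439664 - 315651381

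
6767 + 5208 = 11975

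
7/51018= 7/51018 = 0.00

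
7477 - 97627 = -90150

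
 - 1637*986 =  - 1614082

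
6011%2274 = 1463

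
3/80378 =3/80378= 0.00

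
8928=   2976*3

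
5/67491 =5/67491 =0.00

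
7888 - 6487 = 1401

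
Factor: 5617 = 41^1*137^1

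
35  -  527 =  - 492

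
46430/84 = 552 + 31/42 =552.74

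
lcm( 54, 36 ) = 108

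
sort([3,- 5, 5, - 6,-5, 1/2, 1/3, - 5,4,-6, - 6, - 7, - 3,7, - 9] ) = [  -  9, - 7 ,-6, - 6 , - 6, - 5 ,-5, - 5, - 3,  1/3, 1/2, 3, 4, 5, 7 ] 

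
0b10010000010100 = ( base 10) 9236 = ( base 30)a7q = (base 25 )ejb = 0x2414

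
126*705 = 88830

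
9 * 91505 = 823545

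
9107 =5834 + 3273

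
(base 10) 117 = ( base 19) 63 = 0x75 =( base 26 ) 4D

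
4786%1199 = 1189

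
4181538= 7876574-3695036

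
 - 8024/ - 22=4012/11 = 364.73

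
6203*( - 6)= - 37218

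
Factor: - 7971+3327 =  - 4644  =  -2^2*3^3*43^1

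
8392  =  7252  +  1140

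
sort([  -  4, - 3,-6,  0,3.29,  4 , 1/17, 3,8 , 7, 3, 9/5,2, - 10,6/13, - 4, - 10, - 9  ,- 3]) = [-10, - 10 , - 9, -6, -4,-4,-3, - 3, 0, 1/17,6/13,9/5,2,3,3,3.29,4 , 7, 8]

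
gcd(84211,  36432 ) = 1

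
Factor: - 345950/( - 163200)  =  407/192  =  2^( - 6)*3^( - 1 )*11^1*37^1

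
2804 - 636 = 2168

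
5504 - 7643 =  - 2139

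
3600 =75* 48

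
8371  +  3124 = 11495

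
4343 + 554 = 4897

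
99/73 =99/73   =  1.36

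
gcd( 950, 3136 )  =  2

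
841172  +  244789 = 1085961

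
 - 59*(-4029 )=237711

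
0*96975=0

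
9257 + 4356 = 13613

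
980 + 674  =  1654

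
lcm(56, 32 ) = 224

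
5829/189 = 30 + 53/63 = 30.84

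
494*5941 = 2934854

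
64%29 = 6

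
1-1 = 0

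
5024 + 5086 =10110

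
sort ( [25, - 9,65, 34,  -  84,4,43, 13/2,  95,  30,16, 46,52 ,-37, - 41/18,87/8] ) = [ - 84, - 37, -9, - 41/18,4,13/2,87/8,16,  25, 30, 34,43, 46,52, 65, 95] 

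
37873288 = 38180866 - 307578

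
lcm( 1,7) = 7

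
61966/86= 720 + 23/43 = 720.53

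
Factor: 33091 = 33091^1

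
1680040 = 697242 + 982798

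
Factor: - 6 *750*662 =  - 2979000 = - 2^3*3^2*5^3 * 331^1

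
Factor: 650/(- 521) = -2^1*5^2 * 13^1*521^(- 1 ) 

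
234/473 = 234/473 = 0.49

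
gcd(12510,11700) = 90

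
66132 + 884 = 67016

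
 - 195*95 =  - 18525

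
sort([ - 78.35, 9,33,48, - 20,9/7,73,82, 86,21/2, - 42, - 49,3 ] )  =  [ - 78.35,-49, - 42, - 20,9/7,3,9,21/2,33,  48,73,82,86]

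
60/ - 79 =- 60/79 = - 0.76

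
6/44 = 3/22 = 0.14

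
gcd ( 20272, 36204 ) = 28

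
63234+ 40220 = 103454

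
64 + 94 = 158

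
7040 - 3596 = 3444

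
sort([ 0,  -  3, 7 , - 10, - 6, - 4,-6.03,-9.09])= [ -10, - 9.09, - 6.03, - 6, - 4,-3, 0, 7]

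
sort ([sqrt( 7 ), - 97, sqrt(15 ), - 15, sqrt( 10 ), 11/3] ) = [ - 97 , - 15, sqrt(7 ) , sqrt (10),  11/3, sqrt( 15 ) ]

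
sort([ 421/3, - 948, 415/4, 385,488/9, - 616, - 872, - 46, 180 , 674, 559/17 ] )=[ - 948, - 872, - 616,  -  46,559/17,  488/9, 415/4, 421/3,  180, 385, 674] 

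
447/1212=149/404 = 0.37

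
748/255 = 44/15=   2.93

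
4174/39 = 4174/39 = 107.03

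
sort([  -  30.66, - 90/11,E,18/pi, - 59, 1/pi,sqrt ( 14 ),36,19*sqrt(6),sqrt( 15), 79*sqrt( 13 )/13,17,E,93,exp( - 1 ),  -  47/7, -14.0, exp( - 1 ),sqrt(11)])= [-59,-30.66,-14.0, - 90/11, - 47/7,1/pi , exp( - 1),  exp( - 1 ), E,E,sqrt(11),sqrt( 14 ),sqrt(15),18/pi, 17,79*sqrt(13)/13,36,19 * sqrt(6 ),  93]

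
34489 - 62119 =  - 27630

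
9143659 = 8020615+1123044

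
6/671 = 6/671 = 0.01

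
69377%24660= 20057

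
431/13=431/13 = 33.15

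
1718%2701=1718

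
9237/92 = 100+ 37/92 = 100.40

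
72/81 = 8/9 = 0.89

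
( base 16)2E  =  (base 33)1D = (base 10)46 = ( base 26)1K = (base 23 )20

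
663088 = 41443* 16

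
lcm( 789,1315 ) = 3945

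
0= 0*72005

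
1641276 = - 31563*( - 52 )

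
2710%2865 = 2710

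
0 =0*391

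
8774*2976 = 26111424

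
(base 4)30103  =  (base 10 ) 787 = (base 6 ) 3351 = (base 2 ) 1100010011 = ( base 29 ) R4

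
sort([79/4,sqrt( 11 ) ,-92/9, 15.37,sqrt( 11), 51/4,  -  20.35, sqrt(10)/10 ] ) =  [-20.35, - 92/9, sqrt( 10 )/10 , sqrt(11 ),sqrt( 11),51/4,15.37,79/4]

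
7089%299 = 212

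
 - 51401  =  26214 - 77615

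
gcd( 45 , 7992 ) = 9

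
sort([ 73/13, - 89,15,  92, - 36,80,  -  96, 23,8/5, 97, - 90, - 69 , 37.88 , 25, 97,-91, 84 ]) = [ - 96, - 91, - 90, - 89,  -  69, - 36, 8/5,73/13, 15, 23, 25, 37.88,  80,84,92, 97, 97 ]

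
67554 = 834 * 81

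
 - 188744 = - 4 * 47186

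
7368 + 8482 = 15850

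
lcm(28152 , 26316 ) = 1210536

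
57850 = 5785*10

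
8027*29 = 232783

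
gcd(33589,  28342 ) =1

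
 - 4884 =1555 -6439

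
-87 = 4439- 4526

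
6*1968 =11808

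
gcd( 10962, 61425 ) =189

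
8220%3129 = 1962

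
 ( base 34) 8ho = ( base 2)10011001111010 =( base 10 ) 9850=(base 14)3838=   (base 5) 303400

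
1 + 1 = 2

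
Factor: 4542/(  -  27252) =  - 2^( - 1) * 3^( - 1) = -1/6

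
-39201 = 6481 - 45682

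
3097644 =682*4542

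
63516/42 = 1512 + 2/7 =1512.29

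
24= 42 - 18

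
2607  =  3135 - 528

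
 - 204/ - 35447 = 204/35447 =0.01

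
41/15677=41/15677 = 0.00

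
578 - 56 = 522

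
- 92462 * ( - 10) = 924620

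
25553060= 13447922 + 12105138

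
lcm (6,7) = 42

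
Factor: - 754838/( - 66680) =2^( - 2 ) * 5^( - 1)*7^1*1667^(-1)*53917^1 = 377419/33340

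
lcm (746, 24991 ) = 49982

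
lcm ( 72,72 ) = 72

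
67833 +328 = 68161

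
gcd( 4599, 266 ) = 7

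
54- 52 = 2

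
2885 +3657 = 6542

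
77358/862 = 89 + 320/431 = 89.74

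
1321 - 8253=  - 6932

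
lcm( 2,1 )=2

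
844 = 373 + 471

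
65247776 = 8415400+56832376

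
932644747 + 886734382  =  1819379129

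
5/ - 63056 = - 1 + 63051/63056=- 0.00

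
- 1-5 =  - 6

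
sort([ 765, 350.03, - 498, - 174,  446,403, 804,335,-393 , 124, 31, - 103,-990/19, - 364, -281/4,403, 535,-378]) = [ - 498,-393, - 378, -364, - 174,-103, - 281/4,- 990/19, 31, 124, 335, 350.03, 403, 403,446, 535,765, 804 ] 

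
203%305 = 203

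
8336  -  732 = 7604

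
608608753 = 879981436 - 271372683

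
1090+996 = 2086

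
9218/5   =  9218/5 = 1843.60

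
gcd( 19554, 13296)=6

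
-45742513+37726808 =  - 8015705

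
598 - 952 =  - 354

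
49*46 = 2254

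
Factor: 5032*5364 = 2^5*3^2* 17^1*37^1*149^1 = 26991648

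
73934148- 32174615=41759533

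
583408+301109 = 884517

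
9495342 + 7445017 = 16940359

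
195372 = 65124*3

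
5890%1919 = 133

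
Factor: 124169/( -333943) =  - 227^1* 419^(  -  1)*547^1 *797^( - 1)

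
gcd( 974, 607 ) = 1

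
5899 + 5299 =11198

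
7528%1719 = 652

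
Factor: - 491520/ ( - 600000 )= 512/625 = 2^9*5^( - 4 )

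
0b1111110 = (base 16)7e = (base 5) 1001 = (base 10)126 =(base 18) 70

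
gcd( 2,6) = 2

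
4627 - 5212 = -585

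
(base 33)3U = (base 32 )41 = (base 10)129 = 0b10000001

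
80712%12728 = 4344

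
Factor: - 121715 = -5^1*11^1 * 2213^1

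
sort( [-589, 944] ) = [ - 589,944]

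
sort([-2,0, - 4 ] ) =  [  -  4 , - 2,0] 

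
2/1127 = 2/1127  =  0.00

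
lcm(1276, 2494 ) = 54868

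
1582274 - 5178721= - 3596447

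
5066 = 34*149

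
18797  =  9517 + 9280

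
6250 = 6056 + 194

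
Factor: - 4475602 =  - 2^1*19^1*117779^1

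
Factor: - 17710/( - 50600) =7/20 = 2^(-2)*5^(  -  1 ) * 7^1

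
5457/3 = 1819 = 1819.00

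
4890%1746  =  1398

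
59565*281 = 16737765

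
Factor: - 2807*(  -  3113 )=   8738191= 7^1*11^1*283^1*  401^1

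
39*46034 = 1795326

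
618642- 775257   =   - 156615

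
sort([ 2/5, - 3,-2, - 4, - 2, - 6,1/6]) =[ - 6, - 4,-3, - 2, - 2,1/6,  2/5]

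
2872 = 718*4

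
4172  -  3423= 749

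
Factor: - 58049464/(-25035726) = 2^2*3^ ( - 1)*11^1*659653^1*4172621^(-1 ) = 29024732/12517863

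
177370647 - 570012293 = -392641646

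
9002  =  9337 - 335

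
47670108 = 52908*901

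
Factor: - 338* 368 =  - 124384 = - 2^5*13^2*23^1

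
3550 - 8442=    - 4892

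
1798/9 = 1798/9 = 199.78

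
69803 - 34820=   34983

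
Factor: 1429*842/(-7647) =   -  2^1*3^(-1)*421^1*1429^1*2549^( - 1)=- 1203218/7647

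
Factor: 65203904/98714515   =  2^6*5^( -1 )*1018811^1*19742903^ ( - 1 )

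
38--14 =52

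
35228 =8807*4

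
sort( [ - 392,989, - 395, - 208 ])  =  [-395, - 392, - 208,989] 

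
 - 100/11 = -10 + 10/11 = - 9.09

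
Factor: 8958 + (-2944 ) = 2^1*31^1* 97^1 = 6014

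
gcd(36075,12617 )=37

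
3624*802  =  2906448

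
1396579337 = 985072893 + 411506444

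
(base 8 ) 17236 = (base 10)7838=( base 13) 374c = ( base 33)76H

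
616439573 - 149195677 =467243896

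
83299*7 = 583093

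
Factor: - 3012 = -2^2*3^1*251^1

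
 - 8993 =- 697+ - 8296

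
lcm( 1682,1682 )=1682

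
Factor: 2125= 5^3 * 17^1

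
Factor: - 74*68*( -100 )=503200 = 2^5*5^2*17^1 * 37^1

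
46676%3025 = 1301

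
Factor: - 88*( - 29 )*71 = 2^3 *11^1*29^1*71^1 = 181192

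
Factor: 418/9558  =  209/4779 = 3^(-4 )* 11^1*19^1 *59^(-1)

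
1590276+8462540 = 10052816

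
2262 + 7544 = 9806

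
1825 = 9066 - 7241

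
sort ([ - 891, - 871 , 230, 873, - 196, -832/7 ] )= [ - 891, - 871,- 196, - 832/7, 230, 873] 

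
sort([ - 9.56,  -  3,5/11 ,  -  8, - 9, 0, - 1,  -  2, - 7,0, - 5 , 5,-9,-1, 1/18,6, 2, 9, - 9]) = [-9.56,-9,-9, - 9, -8, - 7, - 5,  -  3, - 2,-1, -1,0, 0,1/18,5/11,2,5,6,9]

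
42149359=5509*7651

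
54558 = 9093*6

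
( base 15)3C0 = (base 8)1527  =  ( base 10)855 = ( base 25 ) 195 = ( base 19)270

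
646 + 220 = 866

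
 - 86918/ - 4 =21729 + 1/2=21729.50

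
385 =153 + 232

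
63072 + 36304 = 99376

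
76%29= 18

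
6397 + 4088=10485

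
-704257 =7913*( - 89)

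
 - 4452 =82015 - 86467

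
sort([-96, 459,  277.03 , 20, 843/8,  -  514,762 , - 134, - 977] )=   [-977 , - 514, - 134, - 96,  20,843/8,277.03,459,762 ] 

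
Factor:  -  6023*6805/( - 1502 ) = 2^ ( - 1) * 5^1 *19^1*317^1* 751^( - 1 )*1361^1 = 40986515/1502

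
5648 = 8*706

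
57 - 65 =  - 8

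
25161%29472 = 25161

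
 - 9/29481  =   - 1 +9824/9827 =- 0.00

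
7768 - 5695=2073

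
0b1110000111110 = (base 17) 1805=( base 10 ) 7230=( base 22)EKE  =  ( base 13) 33A2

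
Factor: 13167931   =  7^1*19^1*181^1*547^1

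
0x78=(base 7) 231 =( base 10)120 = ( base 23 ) 55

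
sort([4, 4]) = [ 4, 4] 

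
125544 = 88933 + 36611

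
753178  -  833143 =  - 79965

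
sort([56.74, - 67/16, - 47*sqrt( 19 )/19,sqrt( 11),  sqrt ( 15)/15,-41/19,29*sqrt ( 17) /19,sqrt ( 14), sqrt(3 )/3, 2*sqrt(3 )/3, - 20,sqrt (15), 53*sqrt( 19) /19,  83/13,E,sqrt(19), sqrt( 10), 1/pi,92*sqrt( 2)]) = [ - 20,  -  47*sqrt(19 )/19,-67/16,  -  41/19, sqrt( 15 ) /15 , 1/pi, sqrt( 3)/3,2*sqrt(3)/3, E, sqrt(10),sqrt( 11 ),sqrt( 14 ),sqrt( 15 ),sqrt(19 ),29*sqrt (17 ) /19, 83/13,53*sqrt(19)/19,56.74,92*sqrt(2) ] 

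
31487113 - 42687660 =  - 11200547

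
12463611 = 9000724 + 3462887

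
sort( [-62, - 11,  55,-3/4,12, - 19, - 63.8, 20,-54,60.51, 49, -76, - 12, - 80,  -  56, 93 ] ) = [-80,-76,-63.8, - 62, -56,-54, - 19, - 12, - 11, - 3/4, 12, 20,49, 55, 60.51, 93 ] 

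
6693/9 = 2231/3 =743.67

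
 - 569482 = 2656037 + - 3225519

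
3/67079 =3/67079= 0.00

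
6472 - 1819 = 4653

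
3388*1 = 3388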